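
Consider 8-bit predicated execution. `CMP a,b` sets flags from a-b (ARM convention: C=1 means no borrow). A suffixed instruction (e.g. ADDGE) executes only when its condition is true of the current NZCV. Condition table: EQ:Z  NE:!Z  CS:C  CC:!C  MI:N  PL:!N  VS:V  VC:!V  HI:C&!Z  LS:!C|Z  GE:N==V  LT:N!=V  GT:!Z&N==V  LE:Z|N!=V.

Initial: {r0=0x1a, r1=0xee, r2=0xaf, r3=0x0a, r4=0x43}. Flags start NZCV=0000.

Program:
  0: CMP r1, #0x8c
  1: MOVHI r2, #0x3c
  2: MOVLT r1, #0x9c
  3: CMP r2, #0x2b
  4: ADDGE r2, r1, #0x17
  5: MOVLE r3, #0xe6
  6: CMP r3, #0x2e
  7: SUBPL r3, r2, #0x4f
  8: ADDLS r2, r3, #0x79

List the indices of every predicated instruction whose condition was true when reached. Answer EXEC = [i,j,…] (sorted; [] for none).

EXEC = [1,4,8]

[0] flags=0010 → (cmp)
[1] flags=0010 HI?T → r2=0x3c
[2] flags=0010 LT?F → skip
[3] flags=0010 → (cmp)
[4] flags=0010 GE?T → r2=0x05
[5] flags=0010 LE?F → skip
[6] flags=1000 → (cmp)
[7] flags=1000 PL?F → skip
[8] flags=1000 LS?T → r2=0x83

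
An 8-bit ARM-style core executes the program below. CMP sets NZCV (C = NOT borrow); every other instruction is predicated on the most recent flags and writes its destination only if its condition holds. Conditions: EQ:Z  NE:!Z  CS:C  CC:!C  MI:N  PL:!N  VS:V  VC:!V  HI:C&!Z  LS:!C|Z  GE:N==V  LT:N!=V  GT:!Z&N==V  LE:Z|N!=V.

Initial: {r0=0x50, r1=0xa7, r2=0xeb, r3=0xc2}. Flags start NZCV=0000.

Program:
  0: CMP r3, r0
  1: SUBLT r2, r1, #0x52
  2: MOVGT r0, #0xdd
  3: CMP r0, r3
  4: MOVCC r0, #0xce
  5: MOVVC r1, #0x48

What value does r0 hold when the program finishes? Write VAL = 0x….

VAL = 0xce

[0] flags=0011 → (cmp)
[1] flags=0011 LT?T → r2=0x55
[2] flags=0011 GT?F → skip
[3] flags=1001 → (cmp)
[4] flags=1001 CC?T → r0=0xce
[5] flags=1001 VC?F → skip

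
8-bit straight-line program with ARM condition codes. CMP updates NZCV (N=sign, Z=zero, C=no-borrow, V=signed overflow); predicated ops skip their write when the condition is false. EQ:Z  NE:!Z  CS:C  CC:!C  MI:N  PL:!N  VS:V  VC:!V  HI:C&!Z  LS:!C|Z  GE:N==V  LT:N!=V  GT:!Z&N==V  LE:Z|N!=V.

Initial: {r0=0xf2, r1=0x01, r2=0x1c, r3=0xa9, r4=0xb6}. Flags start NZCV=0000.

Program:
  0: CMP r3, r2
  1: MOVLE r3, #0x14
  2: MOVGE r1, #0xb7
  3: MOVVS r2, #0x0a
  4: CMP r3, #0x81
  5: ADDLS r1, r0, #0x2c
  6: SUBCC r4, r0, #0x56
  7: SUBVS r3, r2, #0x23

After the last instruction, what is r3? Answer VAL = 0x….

VAL = 0xf9

0: ✓ CMP  NZCV=1010
1: ✓ MOVLE  r3←0x14
2: · MOVGE
3: · MOVVS
4: ✓ CMP  NZCV=1001
5: ✓ ADDLS  r1←0x1e
6: ✓ SUBCC  r4←0x9c
7: ✓ SUBVS  r3←0xf9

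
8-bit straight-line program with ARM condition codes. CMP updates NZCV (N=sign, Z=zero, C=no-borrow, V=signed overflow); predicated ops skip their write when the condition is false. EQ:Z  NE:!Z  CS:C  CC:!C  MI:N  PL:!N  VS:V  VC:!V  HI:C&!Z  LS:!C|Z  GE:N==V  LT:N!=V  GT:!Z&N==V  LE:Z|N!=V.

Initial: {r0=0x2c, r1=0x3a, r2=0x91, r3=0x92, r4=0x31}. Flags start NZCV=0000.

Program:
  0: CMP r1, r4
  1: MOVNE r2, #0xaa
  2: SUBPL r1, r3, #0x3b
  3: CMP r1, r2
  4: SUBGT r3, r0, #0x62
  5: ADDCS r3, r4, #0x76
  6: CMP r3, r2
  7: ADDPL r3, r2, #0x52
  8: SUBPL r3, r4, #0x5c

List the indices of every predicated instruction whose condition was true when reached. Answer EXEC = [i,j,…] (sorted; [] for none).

EXEC = [1,2,4,7,8]

[0] flags=0010 → (cmp)
[1] flags=0010 NE?T → r2=0xaa
[2] flags=0010 PL?T → r1=0x57
[3] flags=1001 → (cmp)
[4] flags=1001 GT?T → r3=0xca
[5] flags=1001 CS?F → skip
[6] flags=0010 → (cmp)
[7] flags=0010 PL?T → r3=0xfc
[8] flags=0010 PL?T → r3=0xd5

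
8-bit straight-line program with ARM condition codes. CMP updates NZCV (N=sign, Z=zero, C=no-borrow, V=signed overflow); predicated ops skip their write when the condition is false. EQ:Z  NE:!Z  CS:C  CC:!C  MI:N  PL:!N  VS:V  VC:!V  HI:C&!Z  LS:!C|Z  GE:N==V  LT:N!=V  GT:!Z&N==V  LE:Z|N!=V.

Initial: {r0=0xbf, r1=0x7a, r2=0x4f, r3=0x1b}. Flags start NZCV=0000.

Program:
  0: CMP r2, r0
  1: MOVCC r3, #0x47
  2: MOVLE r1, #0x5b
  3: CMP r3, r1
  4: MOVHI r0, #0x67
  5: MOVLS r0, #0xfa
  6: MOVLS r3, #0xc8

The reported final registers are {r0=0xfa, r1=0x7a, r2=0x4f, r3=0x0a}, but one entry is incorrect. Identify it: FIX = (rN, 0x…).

FIX = (r3, 0xc8)

[0] flags=1001 → (cmp)
[1] flags=1001 CC?T → r3=0x47
[2] flags=1001 LE?F → skip
[3] flags=1000 → (cmp)
[4] flags=1000 HI?F → skip
[5] flags=1000 LS?T → r0=0xfa
[6] flags=1000 LS?T → r3=0xc8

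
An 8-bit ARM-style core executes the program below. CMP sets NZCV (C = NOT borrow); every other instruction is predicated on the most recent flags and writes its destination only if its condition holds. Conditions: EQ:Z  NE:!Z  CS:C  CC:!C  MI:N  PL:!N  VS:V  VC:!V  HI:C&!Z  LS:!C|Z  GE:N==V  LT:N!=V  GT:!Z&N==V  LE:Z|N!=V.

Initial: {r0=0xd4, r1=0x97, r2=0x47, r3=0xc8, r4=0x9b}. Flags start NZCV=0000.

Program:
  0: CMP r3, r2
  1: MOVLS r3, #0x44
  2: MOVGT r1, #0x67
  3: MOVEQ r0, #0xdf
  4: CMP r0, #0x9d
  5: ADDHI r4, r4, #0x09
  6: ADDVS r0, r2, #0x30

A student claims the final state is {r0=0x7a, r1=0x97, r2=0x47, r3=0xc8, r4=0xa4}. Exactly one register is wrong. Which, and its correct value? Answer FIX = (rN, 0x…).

[0] flags=1010 → (cmp)
[1] flags=1010 LS?F → skip
[2] flags=1010 GT?F → skip
[3] flags=1010 EQ?F → skip
[4] flags=0010 → (cmp)
[5] flags=0010 HI?T → r4=0xa4
[6] flags=0010 VS?F → skip

FIX = (r0, 0xd4)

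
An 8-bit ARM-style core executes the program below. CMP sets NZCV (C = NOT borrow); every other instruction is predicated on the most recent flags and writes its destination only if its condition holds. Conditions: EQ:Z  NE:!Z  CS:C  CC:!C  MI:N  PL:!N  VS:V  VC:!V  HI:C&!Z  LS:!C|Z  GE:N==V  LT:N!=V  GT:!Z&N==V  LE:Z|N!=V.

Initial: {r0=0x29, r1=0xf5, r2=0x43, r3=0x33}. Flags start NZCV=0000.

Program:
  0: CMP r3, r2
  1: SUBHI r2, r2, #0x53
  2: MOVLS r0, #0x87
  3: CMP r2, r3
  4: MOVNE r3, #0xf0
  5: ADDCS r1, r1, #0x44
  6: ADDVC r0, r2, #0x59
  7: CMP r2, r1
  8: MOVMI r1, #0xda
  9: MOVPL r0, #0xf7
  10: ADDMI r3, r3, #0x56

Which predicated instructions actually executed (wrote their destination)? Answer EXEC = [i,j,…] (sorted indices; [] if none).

0: ✓ CMP  NZCV=1000
1: · SUBHI
2: ✓ MOVLS  r0←0x87
3: ✓ CMP  NZCV=0010
4: ✓ MOVNE  r3←0xf0
5: ✓ ADDCS  r1←0x39
6: ✓ ADDVC  r0←0x9c
7: ✓ CMP  NZCV=0010
8: · MOVMI
9: ✓ MOVPL  r0←0xf7
10: · ADDMI

EXEC = [2,4,5,6,9]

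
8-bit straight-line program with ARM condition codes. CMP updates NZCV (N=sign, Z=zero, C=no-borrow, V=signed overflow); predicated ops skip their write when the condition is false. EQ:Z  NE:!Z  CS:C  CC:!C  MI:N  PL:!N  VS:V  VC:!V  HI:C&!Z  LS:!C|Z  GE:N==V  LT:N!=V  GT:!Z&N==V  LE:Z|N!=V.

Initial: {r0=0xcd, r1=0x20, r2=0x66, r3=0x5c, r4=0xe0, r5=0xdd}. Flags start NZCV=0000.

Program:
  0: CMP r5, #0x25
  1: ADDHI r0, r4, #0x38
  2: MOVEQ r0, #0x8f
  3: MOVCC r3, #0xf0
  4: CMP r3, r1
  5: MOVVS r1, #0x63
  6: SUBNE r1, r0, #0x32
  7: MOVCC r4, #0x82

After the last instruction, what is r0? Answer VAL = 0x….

[0] flags=1010 → (cmp)
[1] flags=1010 HI?T → r0=0x18
[2] flags=1010 EQ?F → skip
[3] flags=1010 CC?F → skip
[4] flags=0010 → (cmp)
[5] flags=0010 VS?F → skip
[6] flags=0010 NE?T → r1=0xe6
[7] flags=0010 CC?F → skip

VAL = 0x18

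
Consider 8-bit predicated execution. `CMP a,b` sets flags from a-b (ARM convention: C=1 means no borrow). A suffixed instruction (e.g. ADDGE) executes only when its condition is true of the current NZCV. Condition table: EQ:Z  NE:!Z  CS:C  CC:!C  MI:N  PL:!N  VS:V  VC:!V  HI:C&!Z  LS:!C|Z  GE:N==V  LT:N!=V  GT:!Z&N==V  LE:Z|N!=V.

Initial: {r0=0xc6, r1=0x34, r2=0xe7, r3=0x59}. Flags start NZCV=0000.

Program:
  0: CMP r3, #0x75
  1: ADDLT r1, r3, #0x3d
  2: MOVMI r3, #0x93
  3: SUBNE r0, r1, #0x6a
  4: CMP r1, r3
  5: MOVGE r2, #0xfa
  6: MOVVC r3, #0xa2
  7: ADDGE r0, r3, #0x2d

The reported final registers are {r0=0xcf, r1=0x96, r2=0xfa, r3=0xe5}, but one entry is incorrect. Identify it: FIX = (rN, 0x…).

FIX = (r3, 0xa2)

0: ✓ CMP  NZCV=1000
1: ✓ ADDLT  r1←0x96
2: ✓ MOVMI  r3←0x93
3: ✓ SUBNE  r0←0x2c
4: ✓ CMP  NZCV=0010
5: ✓ MOVGE  r2←0xfa
6: ✓ MOVVC  r3←0xa2
7: ✓ ADDGE  r0←0xcf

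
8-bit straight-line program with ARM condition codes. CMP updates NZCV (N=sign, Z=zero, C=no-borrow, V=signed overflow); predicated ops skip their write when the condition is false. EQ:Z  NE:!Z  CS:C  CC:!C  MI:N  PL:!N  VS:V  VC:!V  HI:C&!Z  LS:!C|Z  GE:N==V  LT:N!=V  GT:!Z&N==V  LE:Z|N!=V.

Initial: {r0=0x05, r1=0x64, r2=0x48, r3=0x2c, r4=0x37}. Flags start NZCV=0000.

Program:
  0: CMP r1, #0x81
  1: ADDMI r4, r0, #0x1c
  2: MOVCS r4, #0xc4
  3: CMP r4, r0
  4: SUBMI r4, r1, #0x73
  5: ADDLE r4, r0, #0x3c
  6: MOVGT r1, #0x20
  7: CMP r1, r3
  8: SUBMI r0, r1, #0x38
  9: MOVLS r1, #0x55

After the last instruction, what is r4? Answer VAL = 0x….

VAL = 0x21

0: ✓ CMP  NZCV=1001
1: ✓ ADDMI  r4←0x21
2: · MOVCS
3: ✓ CMP  NZCV=0010
4: · SUBMI
5: · ADDLE
6: ✓ MOVGT  r1←0x20
7: ✓ CMP  NZCV=1000
8: ✓ SUBMI  r0←0xe8
9: ✓ MOVLS  r1←0x55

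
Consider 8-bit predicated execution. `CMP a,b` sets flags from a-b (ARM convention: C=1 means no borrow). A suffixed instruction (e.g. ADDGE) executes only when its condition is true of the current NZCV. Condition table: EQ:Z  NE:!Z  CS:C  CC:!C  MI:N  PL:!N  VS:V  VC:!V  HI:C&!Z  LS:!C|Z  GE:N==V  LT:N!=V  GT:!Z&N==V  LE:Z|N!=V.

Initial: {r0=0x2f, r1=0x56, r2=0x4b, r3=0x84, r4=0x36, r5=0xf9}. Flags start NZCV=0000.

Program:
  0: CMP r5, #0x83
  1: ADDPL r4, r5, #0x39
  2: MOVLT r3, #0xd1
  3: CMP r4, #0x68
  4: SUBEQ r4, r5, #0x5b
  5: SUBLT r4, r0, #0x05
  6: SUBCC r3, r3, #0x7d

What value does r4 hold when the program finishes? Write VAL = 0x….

VAL = 0x2a

[0] flags=0010 → (cmp)
[1] flags=0010 PL?T → r4=0x32
[2] flags=0010 LT?F → skip
[3] flags=1000 → (cmp)
[4] flags=1000 EQ?F → skip
[5] flags=1000 LT?T → r4=0x2a
[6] flags=1000 CC?T → r3=0x07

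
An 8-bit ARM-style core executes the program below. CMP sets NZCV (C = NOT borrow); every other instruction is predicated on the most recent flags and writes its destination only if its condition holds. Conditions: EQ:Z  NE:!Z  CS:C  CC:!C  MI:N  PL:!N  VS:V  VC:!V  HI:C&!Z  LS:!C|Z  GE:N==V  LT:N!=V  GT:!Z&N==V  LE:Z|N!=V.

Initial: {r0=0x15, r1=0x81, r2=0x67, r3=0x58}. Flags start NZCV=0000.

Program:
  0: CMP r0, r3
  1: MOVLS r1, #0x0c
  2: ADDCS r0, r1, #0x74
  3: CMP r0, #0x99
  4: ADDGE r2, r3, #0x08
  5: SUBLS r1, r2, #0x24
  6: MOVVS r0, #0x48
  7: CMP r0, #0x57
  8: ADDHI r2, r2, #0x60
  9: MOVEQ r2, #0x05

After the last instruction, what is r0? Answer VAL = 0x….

[0] flags=1000 → (cmp)
[1] flags=1000 LS?T → r1=0x0c
[2] flags=1000 CS?F → skip
[3] flags=0000 → (cmp)
[4] flags=0000 GE?T → r2=0x60
[5] flags=0000 LS?T → r1=0x3c
[6] flags=0000 VS?F → skip
[7] flags=1000 → (cmp)
[8] flags=1000 HI?F → skip
[9] flags=1000 EQ?F → skip

VAL = 0x15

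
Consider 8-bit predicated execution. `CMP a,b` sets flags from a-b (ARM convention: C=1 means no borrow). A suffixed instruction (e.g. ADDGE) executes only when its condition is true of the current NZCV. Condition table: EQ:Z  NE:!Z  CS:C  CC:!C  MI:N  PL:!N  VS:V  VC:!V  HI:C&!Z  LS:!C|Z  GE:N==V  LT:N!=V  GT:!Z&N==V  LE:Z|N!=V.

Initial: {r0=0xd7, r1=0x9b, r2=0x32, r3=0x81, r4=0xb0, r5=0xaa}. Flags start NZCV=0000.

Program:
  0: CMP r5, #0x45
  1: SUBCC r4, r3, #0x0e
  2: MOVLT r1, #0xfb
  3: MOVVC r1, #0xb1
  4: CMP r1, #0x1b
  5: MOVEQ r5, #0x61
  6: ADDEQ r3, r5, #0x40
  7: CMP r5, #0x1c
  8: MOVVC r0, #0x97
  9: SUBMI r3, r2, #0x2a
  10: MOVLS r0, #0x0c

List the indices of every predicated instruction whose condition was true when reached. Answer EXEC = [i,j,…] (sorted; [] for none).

0: ✓ CMP  NZCV=0011
1: · SUBCC
2: ✓ MOVLT  r1←0xfb
3: · MOVVC
4: ✓ CMP  NZCV=1010
5: · MOVEQ
6: · ADDEQ
7: ✓ CMP  NZCV=1010
8: ✓ MOVVC  r0←0x97
9: ✓ SUBMI  r3←0x08
10: · MOVLS

EXEC = [2,8,9]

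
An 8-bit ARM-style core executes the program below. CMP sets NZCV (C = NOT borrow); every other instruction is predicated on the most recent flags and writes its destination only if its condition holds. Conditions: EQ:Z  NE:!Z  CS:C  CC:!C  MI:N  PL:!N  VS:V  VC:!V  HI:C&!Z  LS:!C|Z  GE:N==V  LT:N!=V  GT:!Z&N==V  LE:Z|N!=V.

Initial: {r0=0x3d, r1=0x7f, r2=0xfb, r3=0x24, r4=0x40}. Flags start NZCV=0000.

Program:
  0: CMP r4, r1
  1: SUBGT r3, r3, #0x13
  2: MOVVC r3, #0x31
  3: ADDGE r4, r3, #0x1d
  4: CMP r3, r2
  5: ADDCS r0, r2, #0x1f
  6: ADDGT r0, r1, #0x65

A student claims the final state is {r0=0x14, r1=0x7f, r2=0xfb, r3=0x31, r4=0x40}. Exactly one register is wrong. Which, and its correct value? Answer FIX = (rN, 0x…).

FIX = (r0, 0xe4)

0: ✓ CMP  NZCV=1000
1: · SUBGT
2: ✓ MOVVC  r3←0x31
3: · ADDGE
4: ✓ CMP  NZCV=0000
5: · ADDCS
6: ✓ ADDGT  r0←0xe4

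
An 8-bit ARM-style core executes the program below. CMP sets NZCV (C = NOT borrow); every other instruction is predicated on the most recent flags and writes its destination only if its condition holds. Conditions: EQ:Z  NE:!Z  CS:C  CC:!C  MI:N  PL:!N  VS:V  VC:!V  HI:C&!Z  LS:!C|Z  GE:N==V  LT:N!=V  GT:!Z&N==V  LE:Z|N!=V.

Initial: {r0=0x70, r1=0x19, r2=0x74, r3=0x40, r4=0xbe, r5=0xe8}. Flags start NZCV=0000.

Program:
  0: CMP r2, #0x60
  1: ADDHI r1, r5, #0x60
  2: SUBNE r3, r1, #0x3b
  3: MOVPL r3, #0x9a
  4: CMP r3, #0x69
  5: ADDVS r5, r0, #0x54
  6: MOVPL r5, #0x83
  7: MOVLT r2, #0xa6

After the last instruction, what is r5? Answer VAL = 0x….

0: ✓ CMP  NZCV=0010
1: ✓ ADDHI  r1←0x48
2: ✓ SUBNE  r3←0x0d
3: ✓ MOVPL  r3←0x9a
4: ✓ CMP  NZCV=0011
5: ✓ ADDVS  r5←0xc4
6: ✓ MOVPL  r5←0x83
7: ✓ MOVLT  r2←0xa6

VAL = 0x83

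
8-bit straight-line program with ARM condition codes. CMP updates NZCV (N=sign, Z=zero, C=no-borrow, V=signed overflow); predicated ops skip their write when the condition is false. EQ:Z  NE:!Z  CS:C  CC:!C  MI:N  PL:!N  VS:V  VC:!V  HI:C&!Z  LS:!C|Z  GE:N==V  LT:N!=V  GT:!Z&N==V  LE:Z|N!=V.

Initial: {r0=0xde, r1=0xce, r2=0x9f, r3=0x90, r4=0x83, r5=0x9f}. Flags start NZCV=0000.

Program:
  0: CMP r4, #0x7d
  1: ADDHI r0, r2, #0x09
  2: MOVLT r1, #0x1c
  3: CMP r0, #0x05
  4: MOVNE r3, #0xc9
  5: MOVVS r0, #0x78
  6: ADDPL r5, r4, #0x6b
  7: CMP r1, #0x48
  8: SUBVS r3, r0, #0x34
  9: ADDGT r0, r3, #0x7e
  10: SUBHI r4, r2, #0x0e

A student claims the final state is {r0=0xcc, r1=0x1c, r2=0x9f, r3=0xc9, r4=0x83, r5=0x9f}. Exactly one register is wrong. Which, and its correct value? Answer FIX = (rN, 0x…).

[0] flags=0011 → (cmp)
[1] flags=0011 HI?T → r0=0xa8
[2] flags=0011 LT?T → r1=0x1c
[3] flags=1010 → (cmp)
[4] flags=1010 NE?T → r3=0xc9
[5] flags=1010 VS?F → skip
[6] flags=1010 PL?F → skip
[7] flags=1000 → (cmp)
[8] flags=1000 VS?F → skip
[9] flags=1000 GT?F → skip
[10] flags=1000 HI?F → skip

FIX = (r0, 0xa8)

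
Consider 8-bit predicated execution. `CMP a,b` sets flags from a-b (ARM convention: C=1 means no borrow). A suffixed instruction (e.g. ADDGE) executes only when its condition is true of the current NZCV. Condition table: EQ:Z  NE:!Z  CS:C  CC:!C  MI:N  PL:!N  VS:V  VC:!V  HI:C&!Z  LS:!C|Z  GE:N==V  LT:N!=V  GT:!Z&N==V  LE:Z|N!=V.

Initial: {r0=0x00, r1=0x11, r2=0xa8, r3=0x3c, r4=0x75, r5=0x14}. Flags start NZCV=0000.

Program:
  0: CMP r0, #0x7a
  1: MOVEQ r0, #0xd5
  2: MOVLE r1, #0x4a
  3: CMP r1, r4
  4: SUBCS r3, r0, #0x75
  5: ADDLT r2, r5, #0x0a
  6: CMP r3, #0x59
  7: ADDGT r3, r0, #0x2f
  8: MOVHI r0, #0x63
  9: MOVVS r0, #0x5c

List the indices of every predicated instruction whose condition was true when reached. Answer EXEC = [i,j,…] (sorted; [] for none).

EXEC = [2,5]

[0] flags=1000 → (cmp)
[1] flags=1000 EQ?F → skip
[2] flags=1000 LE?T → r1=0x4a
[3] flags=1000 → (cmp)
[4] flags=1000 CS?F → skip
[5] flags=1000 LT?T → r2=0x1e
[6] flags=1000 → (cmp)
[7] flags=1000 GT?F → skip
[8] flags=1000 HI?F → skip
[9] flags=1000 VS?F → skip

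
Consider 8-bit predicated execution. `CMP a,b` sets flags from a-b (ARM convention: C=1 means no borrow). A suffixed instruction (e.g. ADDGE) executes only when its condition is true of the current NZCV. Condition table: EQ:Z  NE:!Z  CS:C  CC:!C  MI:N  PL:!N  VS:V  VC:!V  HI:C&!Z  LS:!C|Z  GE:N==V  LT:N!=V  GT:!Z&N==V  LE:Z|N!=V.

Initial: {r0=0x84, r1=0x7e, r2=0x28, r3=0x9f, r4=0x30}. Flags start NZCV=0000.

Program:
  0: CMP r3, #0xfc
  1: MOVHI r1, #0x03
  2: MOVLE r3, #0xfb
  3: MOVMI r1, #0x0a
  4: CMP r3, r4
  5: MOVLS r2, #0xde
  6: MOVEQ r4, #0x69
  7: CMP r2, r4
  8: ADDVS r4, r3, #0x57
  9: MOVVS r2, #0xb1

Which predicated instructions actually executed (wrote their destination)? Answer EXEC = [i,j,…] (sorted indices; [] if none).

[0] flags=1000 → (cmp)
[1] flags=1000 HI?F → skip
[2] flags=1000 LE?T → r3=0xfb
[3] flags=1000 MI?T → r1=0x0a
[4] flags=1010 → (cmp)
[5] flags=1010 LS?F → skip
[6] flags=1010 EQ?F → skip
[7] flags=1000 → (cmp)
[8] flags=1000 VS?F → skip
[9] flags=1000 VS?F → skip

EXEC = [2,3]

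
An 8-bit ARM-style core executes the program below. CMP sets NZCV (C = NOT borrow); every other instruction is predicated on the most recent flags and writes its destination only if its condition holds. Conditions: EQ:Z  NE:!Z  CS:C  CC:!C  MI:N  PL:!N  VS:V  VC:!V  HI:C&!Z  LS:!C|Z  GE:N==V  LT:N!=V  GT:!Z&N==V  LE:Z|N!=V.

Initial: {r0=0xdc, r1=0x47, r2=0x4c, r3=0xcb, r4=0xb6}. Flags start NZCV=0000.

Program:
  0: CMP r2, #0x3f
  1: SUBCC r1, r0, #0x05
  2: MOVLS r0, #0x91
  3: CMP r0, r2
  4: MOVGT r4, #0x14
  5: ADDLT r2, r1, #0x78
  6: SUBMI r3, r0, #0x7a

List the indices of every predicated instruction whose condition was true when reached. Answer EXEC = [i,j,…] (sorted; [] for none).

0: ✓ CMP  NZCV=0010
1: · SUBCC
2: · MOVLS
3: ✓ CMP  NZCV=1010
4: · MOVGT
5: ✓ ADDLT  r2←0xbf
6: ✓ SUBMI  r3←0x62

EXEC = [5,6]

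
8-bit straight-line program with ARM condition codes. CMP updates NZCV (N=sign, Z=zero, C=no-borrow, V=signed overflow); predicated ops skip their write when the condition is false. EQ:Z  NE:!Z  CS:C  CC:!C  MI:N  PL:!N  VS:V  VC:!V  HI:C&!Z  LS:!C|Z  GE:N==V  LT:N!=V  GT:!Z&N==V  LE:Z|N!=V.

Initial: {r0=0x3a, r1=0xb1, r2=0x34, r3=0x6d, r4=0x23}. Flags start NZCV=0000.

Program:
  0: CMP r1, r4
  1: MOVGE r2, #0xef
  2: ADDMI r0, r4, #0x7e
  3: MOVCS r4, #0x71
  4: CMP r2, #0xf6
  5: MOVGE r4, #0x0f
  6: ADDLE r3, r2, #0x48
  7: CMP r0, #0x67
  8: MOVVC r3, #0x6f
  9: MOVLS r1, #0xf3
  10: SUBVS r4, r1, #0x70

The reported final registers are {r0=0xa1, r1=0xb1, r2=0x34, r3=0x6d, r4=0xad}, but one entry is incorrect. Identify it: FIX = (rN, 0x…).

FIX = (r4, 0x41)

0: ✓ CMP  NZCV=1010
1: · MOVGE
2: ✓ ADDMI  r0←0xa1
3: ✓ MOVCS  r4←0x71
4: ✓ CMP  NZCV=0000
5: ✓ MOVGE  r4←0x0f
6: · ADDLE
7: ✓ CMP  NZCV=0011
8: · MOVVC
9: · MOVLS
10: ✓ SUBVS  r4←0x41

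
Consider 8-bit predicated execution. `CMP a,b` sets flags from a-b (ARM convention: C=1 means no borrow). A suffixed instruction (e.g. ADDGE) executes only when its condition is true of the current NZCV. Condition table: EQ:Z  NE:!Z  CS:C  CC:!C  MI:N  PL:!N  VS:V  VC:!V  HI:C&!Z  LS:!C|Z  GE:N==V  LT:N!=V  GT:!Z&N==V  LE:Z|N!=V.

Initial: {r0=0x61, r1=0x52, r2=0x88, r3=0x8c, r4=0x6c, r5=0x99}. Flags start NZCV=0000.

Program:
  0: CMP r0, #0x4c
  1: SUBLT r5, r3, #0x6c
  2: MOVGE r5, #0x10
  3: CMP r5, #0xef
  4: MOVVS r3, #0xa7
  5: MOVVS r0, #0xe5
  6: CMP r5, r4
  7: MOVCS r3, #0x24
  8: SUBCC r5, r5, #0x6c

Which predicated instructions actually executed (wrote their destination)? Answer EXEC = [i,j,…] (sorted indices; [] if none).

0: ✓ CMP  NZCV=0010
1: · SUBLT
2: ✓ MOVGE  r5←0x10
3: ✓ CMP  NZCV=0000
4: · MOVVS
5: · MOVVS
6: ✓ CMP  NZCV=1000
7: · MOVCS
8: ✓ SUBCC  r5←0xa4

EXEC = [2,8]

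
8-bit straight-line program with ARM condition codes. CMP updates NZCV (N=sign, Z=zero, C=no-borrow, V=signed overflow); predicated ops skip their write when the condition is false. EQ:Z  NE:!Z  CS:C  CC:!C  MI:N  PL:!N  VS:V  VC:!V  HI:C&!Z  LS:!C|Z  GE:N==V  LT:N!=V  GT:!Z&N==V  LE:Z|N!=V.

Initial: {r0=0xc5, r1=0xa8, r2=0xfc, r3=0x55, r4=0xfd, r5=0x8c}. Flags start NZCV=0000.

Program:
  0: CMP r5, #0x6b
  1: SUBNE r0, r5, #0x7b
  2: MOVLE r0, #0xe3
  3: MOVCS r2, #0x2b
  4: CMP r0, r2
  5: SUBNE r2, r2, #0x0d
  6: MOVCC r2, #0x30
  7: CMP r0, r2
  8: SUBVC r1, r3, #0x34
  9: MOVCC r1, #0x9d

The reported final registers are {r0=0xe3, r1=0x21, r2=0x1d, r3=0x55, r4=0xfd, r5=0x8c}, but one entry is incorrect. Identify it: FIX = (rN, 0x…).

FIX = (r2, 0x1e)

[0] flags=0011 → (cmp)
[1] flags=0011 NE?T → r0=0x11
[2] flags=0011 LE?T → r0=0xe3
[3] flags=0011 CS?T → r2=0x2b
[4] flags=1010 → (cmp)
[5] flags=1010 NE?T → r2=0x1e
[6] flags=1010 CC?F → skip
[7] flags=1010 → (cmp)
[8] flags=1010 VC?T → r1=0x21
[9] flags=1010 CC?F → skip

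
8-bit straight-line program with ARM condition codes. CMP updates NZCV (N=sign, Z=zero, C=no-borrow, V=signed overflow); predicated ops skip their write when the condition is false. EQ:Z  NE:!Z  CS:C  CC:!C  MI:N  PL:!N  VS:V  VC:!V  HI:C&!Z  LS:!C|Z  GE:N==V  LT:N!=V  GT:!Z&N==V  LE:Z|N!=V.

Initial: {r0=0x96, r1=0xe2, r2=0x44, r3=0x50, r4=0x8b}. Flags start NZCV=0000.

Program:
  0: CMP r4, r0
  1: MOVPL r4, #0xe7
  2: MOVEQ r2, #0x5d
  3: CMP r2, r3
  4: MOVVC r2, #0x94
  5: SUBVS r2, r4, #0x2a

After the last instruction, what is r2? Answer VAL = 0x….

VAL = 0x94

[0] flags=1000 → (cmp)
[1] flags=1000 PL?F → skip
[2] flags=1000 EQ?F → skip
[3] flags=1000 → (cmp)
[4] flags=1000 VC?T → r2=0x94
[5] flags=1000 VS?F → skip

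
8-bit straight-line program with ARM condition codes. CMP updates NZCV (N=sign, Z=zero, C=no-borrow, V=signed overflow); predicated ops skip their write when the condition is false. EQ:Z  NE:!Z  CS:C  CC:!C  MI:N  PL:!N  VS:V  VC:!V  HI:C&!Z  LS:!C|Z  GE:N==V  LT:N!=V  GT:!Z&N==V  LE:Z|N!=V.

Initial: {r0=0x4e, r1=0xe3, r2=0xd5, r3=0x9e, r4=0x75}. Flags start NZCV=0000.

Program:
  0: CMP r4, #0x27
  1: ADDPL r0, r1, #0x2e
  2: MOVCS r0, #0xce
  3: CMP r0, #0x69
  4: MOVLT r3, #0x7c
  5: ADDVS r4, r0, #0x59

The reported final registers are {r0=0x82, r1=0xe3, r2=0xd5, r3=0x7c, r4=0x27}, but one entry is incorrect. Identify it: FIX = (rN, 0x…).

[0] flags=0010 → (cmp)
[1] flags=0010 PL?T → r0=0x11
[2] flags=0010 CS?T → r0=0xce
[3] flags=0011 → (cmp)
[4] flags=0011 LT?T → r3=0x7c
[5] flags=0011 VS?T → r4=0x27

FIX = (r0, 0xce)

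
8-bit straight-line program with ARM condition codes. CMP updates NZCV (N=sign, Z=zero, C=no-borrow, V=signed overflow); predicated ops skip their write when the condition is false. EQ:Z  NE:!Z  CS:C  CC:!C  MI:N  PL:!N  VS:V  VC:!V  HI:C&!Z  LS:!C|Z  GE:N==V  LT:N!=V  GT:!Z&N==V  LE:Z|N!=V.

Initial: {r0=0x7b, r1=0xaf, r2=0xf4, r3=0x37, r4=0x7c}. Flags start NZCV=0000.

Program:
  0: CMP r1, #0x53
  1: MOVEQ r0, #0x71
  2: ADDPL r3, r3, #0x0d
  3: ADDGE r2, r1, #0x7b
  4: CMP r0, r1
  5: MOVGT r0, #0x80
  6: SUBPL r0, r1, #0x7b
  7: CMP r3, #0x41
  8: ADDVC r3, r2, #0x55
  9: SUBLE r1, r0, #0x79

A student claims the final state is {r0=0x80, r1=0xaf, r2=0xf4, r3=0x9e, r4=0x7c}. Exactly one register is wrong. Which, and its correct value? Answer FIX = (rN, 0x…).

FIX = (r3, 0x49)

[0] flags=0011 → (cmp)
[1] flags=0011 EQ?F → skip
[2] flags=0011 PL?T → r3=0x44
[3] flags=0011 GE?F → skip
[4] flags=1001 → (cmp)
[5] flags=1001 GT?T → r0=0x80
[6] flags=1001 PL?F → skip
[7] flags=0010 → (cmp)
[8] flags=0010 VC?T → r3=0x49
[9] flags=0010 LE?F → skip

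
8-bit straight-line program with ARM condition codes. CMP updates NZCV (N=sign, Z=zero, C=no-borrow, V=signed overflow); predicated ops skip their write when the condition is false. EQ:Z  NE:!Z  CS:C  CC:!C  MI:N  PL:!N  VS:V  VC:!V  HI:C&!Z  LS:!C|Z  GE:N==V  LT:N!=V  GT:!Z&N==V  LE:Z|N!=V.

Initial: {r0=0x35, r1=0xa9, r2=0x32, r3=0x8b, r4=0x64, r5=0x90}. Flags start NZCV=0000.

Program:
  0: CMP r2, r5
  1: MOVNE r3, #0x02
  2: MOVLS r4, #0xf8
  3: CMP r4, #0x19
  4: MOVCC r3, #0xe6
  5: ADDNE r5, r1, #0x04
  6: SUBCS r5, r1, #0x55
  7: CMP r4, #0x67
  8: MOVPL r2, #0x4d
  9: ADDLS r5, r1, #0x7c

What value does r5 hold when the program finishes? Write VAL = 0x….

VAL = 0x54

[0] flags=1001 → (cmp)
[1] flags=1001 NE?T → r3=0x02
[2] flags=1001 LS?T → r4=0xf8
[3] flags=1010 → (cmp)
[4] flags=1010 CC?F → skip
[5] flags=1010 NE?T → r5=0xad
[6] flags=1010 CS?T → r5=0x54
[7] flags=1010 → (cmp)
[8] flags=1010 PL?F → skip
[9] flags=1010 LS?F → skip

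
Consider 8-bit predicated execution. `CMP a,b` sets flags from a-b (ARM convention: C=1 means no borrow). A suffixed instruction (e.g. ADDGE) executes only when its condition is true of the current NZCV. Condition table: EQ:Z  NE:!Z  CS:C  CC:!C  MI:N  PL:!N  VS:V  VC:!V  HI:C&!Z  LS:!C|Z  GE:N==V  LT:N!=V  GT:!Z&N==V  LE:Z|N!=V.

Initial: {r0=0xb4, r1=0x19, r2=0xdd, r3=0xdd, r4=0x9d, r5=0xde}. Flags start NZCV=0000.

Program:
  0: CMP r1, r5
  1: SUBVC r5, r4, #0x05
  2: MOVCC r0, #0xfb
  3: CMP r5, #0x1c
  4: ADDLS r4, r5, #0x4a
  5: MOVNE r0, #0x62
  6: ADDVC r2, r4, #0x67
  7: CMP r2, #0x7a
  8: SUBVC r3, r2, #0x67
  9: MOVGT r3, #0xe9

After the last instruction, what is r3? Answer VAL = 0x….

VAL = 0xdd

0: ✓ CMP  NZCV=0000
1: ✓ SUBVC  r5←0x98
2: ✓ MOVCC  r0←0xfb
3: ✓ CMP  NZCV=0011
4: · ADDLS
5: ✓ MOVNE  r0←0x62
6: · ADDVC
7: ✓ CMP  NZCV=0011
8: · SUBVC
9: · MOVGT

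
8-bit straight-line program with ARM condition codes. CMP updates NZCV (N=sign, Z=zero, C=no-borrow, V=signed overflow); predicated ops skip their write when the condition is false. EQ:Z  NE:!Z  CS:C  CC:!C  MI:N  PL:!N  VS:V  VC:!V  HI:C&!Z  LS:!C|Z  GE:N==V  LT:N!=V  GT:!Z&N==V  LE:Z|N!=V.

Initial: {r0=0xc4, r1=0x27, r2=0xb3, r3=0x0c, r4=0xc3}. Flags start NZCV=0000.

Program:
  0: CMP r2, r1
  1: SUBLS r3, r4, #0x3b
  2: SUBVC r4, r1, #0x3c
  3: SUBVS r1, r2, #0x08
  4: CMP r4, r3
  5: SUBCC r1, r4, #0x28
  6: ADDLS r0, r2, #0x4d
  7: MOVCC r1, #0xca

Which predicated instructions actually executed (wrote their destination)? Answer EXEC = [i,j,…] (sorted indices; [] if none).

EXEC = [2]

0: ✓ CMP  NZCV=1010
1: · SUBLS
2: ✓ SUBVC  r4←0xeb
3: · SUBVS
4: ✓ CMP  NZCV=1010
5: · SUBCC
6: · ADDLS
7: · MOVCC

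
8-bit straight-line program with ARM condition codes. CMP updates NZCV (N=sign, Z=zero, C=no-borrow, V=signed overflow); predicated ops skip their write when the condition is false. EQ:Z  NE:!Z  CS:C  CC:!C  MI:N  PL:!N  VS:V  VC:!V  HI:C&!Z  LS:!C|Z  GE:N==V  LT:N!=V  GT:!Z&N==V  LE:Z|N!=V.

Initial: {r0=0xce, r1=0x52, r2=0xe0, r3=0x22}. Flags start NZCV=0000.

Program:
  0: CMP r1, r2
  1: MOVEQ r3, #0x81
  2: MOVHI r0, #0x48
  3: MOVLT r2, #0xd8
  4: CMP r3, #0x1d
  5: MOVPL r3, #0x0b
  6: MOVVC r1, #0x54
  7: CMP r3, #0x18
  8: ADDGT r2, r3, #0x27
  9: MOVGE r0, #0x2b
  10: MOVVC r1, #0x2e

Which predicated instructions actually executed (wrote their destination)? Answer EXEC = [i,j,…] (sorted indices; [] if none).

[0] flags=0000 → (cmp)
[1] flags=0000 EQ?F → skip
[2] flags=0000 HI?F → skip
[3] flags=0000 LT?F → skip
[4] flags=0010 → (cmp)
[5] flags=0010 PL?T → r3=0x0b
[6] flags=0010 VC?T → r1=0x54
[7] flags=1000 → (cmp)
[8] flags=1000 GT?F → skip
[9] flags=1000 GE?F → skip
[10] flags=1000 VC?T → r1=0x2e

EXEC = [5,6,10]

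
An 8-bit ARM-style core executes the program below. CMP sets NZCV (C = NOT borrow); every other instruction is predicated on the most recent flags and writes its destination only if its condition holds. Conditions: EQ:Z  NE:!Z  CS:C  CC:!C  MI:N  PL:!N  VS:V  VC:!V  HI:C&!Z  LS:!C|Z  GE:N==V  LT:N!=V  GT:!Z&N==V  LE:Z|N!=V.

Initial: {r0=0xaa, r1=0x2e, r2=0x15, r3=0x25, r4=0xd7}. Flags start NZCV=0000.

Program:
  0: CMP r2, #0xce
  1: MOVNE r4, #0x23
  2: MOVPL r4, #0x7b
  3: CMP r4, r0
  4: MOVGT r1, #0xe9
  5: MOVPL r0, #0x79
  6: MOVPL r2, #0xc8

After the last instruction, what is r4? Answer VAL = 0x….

[0] flags=0000 → (cmp)
[1] flags=0000 NE?T → r4=0x23
[2] flags=0000 PL?T → r4=0x7b
[3] flags=1001 → (cmp)
[4] flags=1001 GT?T → r1=0xe9
[5] flags=1001 PL?F → skip
[6] flags=1001 PL?F → skip

VAL = 0x7b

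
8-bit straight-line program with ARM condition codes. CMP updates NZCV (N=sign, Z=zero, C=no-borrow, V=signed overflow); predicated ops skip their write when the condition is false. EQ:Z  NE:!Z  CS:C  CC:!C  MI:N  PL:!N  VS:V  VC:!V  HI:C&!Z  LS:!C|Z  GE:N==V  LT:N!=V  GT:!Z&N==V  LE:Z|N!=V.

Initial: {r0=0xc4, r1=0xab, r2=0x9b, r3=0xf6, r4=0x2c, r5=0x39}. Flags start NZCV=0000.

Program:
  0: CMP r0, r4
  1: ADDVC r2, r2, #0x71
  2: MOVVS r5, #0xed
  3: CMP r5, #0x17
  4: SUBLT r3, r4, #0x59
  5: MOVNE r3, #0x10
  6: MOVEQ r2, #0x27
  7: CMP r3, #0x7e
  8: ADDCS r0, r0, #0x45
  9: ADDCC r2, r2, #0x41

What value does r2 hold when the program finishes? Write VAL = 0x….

0: ✓ CMP  NZCV=1010
1: ✓ ADDVC  r2←0x0c
2: · MOVVS
3: ✓ CMP  NZCV=0010
4: · SUBLT
5: ✓ MOVNE  r3←0x10
6: · MOVEQ
7: ✓ CMP  NZCV=1000
8: · ADDCS
9: ✓ ADDCC  r2←0x4d

VAL = 0x4d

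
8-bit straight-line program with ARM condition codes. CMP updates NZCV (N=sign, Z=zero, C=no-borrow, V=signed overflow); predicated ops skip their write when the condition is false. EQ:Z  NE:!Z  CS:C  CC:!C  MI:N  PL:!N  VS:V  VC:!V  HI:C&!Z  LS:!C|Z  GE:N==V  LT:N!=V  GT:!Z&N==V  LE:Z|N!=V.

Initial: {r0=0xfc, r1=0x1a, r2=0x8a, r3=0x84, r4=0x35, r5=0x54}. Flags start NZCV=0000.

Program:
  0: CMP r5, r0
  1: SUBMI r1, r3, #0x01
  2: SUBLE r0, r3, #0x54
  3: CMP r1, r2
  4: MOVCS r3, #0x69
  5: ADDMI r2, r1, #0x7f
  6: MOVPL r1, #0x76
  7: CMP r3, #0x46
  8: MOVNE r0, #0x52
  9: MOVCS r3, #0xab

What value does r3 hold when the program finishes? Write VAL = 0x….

VAL = 0xab

0: ✓ CMP  NZCV=0000
1: · SUBMI
2: · SUBLE
3: ✓ CMP  NZCV=1001
4: · MOVCS
5: ✓ ADDMI  r2←0x99
6: · MOVPL
7: ✓ CMP  NZCV=0011
8: ✓ MOVNE  r0←0x52
9: ✓ MOVCS  r3←0xab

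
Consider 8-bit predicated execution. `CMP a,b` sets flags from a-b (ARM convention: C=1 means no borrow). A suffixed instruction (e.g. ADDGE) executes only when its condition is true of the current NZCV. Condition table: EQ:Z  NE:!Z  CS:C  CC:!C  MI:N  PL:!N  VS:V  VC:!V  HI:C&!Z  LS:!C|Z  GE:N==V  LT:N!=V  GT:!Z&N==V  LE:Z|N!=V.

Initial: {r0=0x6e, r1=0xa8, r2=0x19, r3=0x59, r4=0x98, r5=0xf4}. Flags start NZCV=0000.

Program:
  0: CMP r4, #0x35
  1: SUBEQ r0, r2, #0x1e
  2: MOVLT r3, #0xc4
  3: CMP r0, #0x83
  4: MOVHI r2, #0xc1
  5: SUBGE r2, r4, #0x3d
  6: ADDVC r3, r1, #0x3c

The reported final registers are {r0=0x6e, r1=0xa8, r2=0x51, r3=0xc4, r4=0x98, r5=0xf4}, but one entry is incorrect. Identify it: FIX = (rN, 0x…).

FIX = (r2, 0x5b)

0: ✓ CMP  NZCV=0011
1: · SUBEQ
2: ✓ MOVLT  r3←0xc4
3: ✓ CMP  NZCV=1001
4: · MOVHI
5: ✓ SUBGE  r2←0x5b
6: · ADDVC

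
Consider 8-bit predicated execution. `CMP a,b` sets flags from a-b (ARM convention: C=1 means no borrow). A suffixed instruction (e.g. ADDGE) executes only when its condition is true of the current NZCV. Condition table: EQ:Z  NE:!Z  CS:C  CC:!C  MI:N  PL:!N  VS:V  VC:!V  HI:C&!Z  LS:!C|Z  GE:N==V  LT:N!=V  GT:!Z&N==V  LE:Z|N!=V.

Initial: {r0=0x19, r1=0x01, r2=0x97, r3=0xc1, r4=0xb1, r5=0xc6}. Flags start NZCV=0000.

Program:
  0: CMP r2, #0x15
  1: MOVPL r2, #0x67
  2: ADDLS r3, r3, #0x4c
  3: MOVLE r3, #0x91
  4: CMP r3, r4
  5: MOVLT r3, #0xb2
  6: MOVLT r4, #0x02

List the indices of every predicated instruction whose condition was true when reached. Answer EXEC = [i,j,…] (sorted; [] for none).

[0] flags=1010 → (cmp)
[1] flags=1010 PL?F → skip
[2] flags=1010 LS?F → skip
[3] flags=1010 LE?T → r3=0x91
[4] flags=1000 → (cmp)
[5] flags=1000 LT?T → r3=0xb2
[6] flags=1000 LT?T → r4=0x02

EXEC = [3,5,6]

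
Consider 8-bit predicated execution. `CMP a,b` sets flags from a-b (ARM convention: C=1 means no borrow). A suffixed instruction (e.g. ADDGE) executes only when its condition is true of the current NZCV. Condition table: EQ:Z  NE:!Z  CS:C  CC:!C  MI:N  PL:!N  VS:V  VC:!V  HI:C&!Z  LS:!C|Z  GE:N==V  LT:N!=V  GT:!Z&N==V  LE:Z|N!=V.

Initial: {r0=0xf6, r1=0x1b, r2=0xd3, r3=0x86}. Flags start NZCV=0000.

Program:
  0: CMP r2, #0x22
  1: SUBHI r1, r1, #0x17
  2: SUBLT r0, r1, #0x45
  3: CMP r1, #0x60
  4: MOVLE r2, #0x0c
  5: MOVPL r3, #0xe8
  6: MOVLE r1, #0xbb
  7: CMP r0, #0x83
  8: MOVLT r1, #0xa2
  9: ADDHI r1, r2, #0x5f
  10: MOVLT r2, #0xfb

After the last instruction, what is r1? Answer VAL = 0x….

[0] flags=1010 → (cmp)
[1] flags=1010 HI?T → r1=0x04
[2] flags=1010 LT?T → r0=0xbf
[3] flags=1000 → (cmp)
[4] flags=1000 LE?T → r2=0x0c
[5] flags=1000 PL?F → skip
[6] flags=1000 LE?T → r1=0xbb
[7] flags=0010 → (cmp)
[8] flags=0010 LT?F → skip
[9] flags=0010 HI?T → r1=0x6b
[10] flags=0010 LT?F → skip

VAL = 0x6b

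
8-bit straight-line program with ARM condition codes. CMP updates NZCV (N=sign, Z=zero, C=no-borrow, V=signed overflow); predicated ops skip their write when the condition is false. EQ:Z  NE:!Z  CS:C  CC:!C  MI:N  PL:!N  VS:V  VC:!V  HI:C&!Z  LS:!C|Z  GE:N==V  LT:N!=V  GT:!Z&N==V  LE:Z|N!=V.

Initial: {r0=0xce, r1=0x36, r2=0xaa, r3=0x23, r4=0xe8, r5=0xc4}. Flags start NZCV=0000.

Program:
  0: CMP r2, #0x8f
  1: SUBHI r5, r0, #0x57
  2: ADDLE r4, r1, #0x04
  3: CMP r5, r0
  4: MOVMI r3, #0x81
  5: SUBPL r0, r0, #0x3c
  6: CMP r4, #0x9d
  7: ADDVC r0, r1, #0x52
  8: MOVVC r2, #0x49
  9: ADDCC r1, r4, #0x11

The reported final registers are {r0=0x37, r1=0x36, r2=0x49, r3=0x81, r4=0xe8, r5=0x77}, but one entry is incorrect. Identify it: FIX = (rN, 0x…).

FIX = (r0, 0x88)

0: ✓ CMP  NZCV=0010
1: ✓ SUBHI  r5←0x77
2: · ADDLE
3: ✓ CMP  NZCV=1001
4: ✓ MOVMI  r3←0x81
5: · SUBPL
6: ✓ CMP  NZCV=0010
7: ✓ ADDVC  r0←0x88
8: ✓ MOVVC  r2←0x49
9: · ADDCC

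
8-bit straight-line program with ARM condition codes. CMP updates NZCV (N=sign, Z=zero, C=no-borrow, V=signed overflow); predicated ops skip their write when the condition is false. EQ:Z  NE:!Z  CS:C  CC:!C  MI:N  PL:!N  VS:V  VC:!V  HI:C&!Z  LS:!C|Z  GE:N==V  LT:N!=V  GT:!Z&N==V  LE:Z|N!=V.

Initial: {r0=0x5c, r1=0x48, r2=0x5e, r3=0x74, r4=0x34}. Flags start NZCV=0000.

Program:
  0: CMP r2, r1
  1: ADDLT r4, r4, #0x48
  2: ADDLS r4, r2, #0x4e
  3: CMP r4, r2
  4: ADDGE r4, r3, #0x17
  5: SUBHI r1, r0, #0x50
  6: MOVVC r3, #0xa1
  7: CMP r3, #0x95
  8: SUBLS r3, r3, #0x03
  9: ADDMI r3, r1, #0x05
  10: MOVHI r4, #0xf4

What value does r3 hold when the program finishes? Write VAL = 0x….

VAL = 0xa1

0: ✓ CMP  NZCV=0010
1: · ADDLT
2: · ADDLS
3: ✓ CMP  NZCV=1000
4: · ADDGE
5: · SUBHI
6: ✓ MOVVC  r3←0xa1
7: ✓ CMP  NZCV=0010
8: · SUBLS
9: · ADDMI
10: ✓ MOVHI  r4←0xf4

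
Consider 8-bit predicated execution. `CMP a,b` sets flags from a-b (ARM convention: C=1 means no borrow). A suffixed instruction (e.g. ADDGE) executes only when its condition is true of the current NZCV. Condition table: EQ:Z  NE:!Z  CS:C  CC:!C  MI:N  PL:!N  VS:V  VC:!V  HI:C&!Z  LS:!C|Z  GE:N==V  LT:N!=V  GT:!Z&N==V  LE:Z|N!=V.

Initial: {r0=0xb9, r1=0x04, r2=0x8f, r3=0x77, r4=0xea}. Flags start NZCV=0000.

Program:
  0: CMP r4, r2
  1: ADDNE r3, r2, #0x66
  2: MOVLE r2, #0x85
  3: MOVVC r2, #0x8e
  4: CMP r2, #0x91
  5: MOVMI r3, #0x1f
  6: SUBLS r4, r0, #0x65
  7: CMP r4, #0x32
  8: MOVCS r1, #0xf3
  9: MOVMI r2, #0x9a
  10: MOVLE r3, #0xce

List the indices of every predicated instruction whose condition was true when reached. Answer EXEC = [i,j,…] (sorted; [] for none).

[0] flags=0010 → (cmp)
[1] flags=0010 NE?T → r3=0xf5
[2] flags=0010 LE?F → skip
[3] flags=0010 VC?T → r2=0x8e
[4] flags=1000 → (cmp)
[5] flags=1000 MI?T → r3=0x1f
[6] flags=1000 LS?T → r4=0x54
[7] flags=0010 → (cmp)
[8] flags=0010 CS?T → r1=0xf3
[9] flags=0010 MI?F → skip
[10] flags=0010 LE?F → skip

EXEC = [1,3,5,6,8]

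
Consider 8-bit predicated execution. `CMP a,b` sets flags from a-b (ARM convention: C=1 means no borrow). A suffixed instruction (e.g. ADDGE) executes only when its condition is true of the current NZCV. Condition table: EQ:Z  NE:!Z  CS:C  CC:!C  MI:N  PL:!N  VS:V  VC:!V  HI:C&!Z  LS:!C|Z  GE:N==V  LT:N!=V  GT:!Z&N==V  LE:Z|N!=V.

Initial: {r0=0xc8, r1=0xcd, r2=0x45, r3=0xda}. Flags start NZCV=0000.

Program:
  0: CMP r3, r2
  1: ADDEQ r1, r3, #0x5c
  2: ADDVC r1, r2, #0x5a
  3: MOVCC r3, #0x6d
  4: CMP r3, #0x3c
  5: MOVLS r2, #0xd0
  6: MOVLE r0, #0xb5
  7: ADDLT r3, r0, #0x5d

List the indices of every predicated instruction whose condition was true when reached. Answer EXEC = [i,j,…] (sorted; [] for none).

0: ✓ CMP  NZCV=1010
1: · ADDEQ
2: ✓ ADDVC  r1←0x9f
3: · MOVCC
4: ✓ CMP  NZCV=1010
5: · MOVLS
6: ✓ MOVLE  r0←0xb5
7: ✓ ADDLT  r3←0x12

EXEC = [2,6,7]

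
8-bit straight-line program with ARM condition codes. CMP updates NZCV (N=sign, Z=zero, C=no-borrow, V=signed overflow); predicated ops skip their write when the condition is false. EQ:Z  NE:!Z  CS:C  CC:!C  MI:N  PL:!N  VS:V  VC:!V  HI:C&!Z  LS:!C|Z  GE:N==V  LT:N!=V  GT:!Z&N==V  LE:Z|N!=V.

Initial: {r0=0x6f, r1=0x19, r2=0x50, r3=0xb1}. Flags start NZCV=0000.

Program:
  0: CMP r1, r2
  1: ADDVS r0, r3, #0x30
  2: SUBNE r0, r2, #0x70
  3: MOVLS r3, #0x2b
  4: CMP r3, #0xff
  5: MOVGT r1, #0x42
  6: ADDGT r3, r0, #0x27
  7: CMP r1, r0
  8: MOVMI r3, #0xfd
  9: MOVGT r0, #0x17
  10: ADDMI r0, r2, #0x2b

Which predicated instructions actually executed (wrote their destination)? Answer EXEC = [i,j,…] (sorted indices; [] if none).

0: ✓ CMP  NZCV=1000
1: · ADDVS
2: ✓ SUBNE  r0←0xe0
3: ✓ MOVLS  r3←0x2b
4: ✓ CMP  NZCV=0000
5: ✓ MOVGT  r1←0x42
6: ✓ ADDGT  r3←0x07
7: ✓ CMP  NZCV=0000
8: · MOVMI
9: ✓ MOVGT  r0←0x17
10: · ADDMI

EXEC = [2,3,5,6,9]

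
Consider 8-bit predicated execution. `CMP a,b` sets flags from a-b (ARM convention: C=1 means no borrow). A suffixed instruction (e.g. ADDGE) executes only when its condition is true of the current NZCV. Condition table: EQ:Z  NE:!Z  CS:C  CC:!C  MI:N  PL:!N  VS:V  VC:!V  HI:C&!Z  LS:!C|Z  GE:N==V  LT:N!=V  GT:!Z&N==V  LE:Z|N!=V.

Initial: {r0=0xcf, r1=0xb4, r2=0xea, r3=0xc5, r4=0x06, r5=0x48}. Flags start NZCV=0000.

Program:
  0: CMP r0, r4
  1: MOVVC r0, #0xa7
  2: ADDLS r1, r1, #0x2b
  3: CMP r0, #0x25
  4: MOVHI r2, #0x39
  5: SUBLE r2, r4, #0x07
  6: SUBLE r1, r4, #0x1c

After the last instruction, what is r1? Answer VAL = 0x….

VAL = 0xea

[0] flags=1010 → (cmp)
[1] flags=1010 VC?T → r0=0xa7
[2] flags=1010 LS?F → skip
[3] flags=1010 → (cmp)
[4] flags=1010 HI?T → r2=0x39
[5] flags=1010 LE?T → r2=0xff
[6] flags=1010 LE?T → r1=0xea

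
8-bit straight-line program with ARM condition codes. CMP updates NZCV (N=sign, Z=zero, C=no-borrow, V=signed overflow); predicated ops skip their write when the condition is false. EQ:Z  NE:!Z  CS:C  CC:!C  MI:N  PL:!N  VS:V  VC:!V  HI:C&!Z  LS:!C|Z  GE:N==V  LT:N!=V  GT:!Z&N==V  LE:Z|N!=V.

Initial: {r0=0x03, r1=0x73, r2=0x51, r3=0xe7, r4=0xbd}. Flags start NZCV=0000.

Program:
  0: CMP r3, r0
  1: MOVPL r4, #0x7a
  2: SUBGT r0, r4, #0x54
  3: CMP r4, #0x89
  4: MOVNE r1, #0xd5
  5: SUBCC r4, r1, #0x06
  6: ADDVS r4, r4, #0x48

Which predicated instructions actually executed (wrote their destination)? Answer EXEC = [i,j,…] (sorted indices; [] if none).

EXEC = [4]

[0] flags=1010 → (cmp)
[1] flags=1010 PL?F → skip
[2] flags=1010 GT?F → skip
[3] flags=0010 → (cmp)
[4] flags=0010 NE?T → r1=0xd5
[5] flags=0010 CC?F → skip
[6] flags=0010 VS?F → skip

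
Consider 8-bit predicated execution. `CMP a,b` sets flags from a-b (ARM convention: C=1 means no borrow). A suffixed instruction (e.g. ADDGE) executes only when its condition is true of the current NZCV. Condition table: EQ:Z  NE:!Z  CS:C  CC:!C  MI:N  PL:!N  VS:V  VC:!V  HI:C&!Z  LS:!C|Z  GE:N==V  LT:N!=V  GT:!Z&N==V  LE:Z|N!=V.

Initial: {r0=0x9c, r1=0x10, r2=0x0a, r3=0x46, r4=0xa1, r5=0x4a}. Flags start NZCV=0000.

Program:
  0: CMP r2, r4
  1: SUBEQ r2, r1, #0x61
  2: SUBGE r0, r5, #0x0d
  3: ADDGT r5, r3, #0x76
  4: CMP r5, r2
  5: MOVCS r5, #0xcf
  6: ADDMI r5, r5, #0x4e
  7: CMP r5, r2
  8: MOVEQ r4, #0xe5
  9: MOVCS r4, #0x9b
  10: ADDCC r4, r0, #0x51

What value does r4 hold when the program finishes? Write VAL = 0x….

0: ✓ CMP  NZCV=0000
1: · SUBEQ
2: ✓ SUBGE  r0←0x3d
3: ✓ ADDGT  r5←0xbc
4: ✓ CMP  NZCV=1010
5: ✓ MOVCS  r5←0xcf
6: ✓ ADDMI  r5←0x1d
7: ✓ CMP  NZCV=0010
8: · MOVEQ
9: ✓ MOVCS  r4←0x9b
10: · ADDCC

VAL = 0x9b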